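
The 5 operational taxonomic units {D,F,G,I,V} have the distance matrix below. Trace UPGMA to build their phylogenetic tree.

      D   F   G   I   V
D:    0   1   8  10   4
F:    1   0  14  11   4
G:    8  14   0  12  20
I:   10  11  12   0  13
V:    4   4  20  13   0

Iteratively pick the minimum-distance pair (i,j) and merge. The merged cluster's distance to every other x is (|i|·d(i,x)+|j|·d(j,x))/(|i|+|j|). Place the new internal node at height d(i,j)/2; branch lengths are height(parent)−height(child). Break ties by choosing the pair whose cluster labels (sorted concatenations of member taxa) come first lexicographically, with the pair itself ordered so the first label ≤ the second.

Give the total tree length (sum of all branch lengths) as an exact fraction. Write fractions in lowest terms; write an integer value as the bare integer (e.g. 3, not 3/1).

65/3

iteration 1: select D,F (d=1); attach at lengths (1/2, 1/2); label the merged cluster DF
  updated: d(DF,G)=11, d(DF,I)=21/2, d(DF,V)=4
iteration 2: select DF,V (d=4); attach at lengths (3/2, 2); label the merged cluster DFV
  updated: d(DFV,G)=14, d(DFV,I)=34/3
iteration 3: select DFV,I (d=34/3); attach at lengths (11/3, 17/3); label the merged cluster DFIV
  updated: d(DFIV,G)=27/2
iteration 4: select DFIV,G (d=27/2); attach at lengths (13/12, 27/4); label the merged cluster DFGIV
final tree: ((((D:1/2,F:1/2):3/2,V:2):11/3,I:17/3):13/12,G:27/4)
total length: 65/3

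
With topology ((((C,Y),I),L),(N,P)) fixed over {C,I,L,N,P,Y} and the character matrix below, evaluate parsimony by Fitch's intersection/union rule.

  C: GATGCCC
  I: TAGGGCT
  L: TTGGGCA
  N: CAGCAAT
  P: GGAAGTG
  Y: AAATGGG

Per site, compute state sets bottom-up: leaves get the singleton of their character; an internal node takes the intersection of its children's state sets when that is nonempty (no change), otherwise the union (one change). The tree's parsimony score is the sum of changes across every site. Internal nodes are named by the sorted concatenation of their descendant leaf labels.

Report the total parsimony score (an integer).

CY@0: {G} ∪ {A} = {A,G} (union, +1)
CIY@0: {A,G} ∪ {T} = {A,G,T} (union, +1)
CILY@0: {A,G,T} ∩ {T} = {T} (intersection, +0)
NP@0: {C} ∪ {G} = {C,G} (union, +1)
CILNPY@0: {T} ∪ {C,G} = {C,G,T} (union, +1)
CY@1: {A} ∩ {A} = {A} (intersection, +0)
CIY@1: {A} ∩ {A} = {A} (intersection, +0)
CILY@1: {A} ∪ {T} = {A,T} (union, +1)
NP@1: {A} ∪ {G} = {A,G} (union, +1)
CILNPY@1: {A,T} ∩ {A,G} = {A} (intersection, +0)
CY@2: {T} ∪ {A} = {A,T} (union, +1)
CIY@2: {A,T} ∪ {G} = {A,G,T} (union, +1)
CILY@2: {A,G,T} ∩ {G} = {G} (intersection, +0)
NP@2: {G} ∪ {A} = {A,G} (union, +1)
CILNPY@2: {G} ∩ {A,G} = {G} (intersection, +0)
CY@3: {G} ∪ {T} = {G,T} (union, +1)
CIY@3: {G,T} ∩ {G} = {G} (intersection, +0)
CILY@3: {G} ∩ {G} = {G} (intersection, +0)
NP@3: {C} ∪ {A} = {A,C} (union, +1)
CILNPY@3: {G} ∪ {A,C} = {A,C,G} (union, +1)
CY@4: {C} ∪ {G} = {C,G} (union, +1)
CIY@4: {C,G} ∩ {G} = {G} (intersection, +0)
CILY@4: {G} ∩ {G} = {G} (intersection, +0)
NP@4: {A} ∪ {G} = {A,G} (union, +1)
CILNPY@4: {G} ∩ {A,G} = {G} (intersection, +0)
CY@5: {C} ∪ {G} = {C,G} (union, +1)
CIY@5: {C,G} ∩ {C} = {C} (intersection, +0)
CILY@5: {C} ∩ {C} = {C} (intersection, +0)
NP@5: {A} ∪ {T} = {A,T} (union, +1)
CILNPY@5: {C} ∪ {A,T} = {A,C,T} (union, +1)
CY@6: {C} ∪ {G} = {C,G} (union, +1)
CIY@6: {C,G} ∪ {T} = {C,G,T} (union, +1)
CILY@6: {C,G,T} ∪ {A} = {A,C,G,T} (union, +1)
NP@6: {T} ∪ {G} = {G,T} (union, +1)
CILNPY@6: {A,C,G,T} ∩ {G,T} = {G,T} (intersection, +0)
per-site changes: [4, 2, 3, 3, 2, 3, 4]; total = 21

21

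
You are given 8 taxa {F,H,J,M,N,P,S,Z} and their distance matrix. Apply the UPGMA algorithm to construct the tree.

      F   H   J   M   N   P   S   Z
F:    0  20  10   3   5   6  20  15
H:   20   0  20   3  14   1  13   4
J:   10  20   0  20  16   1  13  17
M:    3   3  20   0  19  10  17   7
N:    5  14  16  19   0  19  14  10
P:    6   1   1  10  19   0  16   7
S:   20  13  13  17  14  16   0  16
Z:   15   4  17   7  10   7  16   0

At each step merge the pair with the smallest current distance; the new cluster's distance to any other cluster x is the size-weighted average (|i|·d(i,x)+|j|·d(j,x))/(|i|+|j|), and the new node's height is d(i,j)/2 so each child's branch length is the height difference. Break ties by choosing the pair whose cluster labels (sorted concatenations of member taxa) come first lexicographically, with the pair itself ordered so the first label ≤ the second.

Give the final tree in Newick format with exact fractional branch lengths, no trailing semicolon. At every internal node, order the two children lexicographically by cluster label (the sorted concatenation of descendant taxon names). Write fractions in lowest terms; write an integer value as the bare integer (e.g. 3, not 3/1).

step 1: merge (H,P) at d=1; branch lengths H→1/2, P→1/2; new cluster HP
  updated: d(F,HP)=13, d(HP,J)=21/2, d(HP,M)=13/2, d(HP,N)=33/2, d(HP,S)=29/2, d(HP,Z)=11/2
step 2: merge (F,M) at d=3; branch lengths F→3/2, M→3/2; new cluster FM
  updated: d(FM,HP)=39/4, d(FM,J)=15, d(FM,N)=12, d(FM,S)=37/2, d(FM,Z)=11
step 3: merge (HP,Z) at d=11/2; branch lengths HP→9/4, Z→11/4; new cluster HPZ
  updated: d(FM,HPZ)=61/6, d(HPZ,J)=38/3, d(HPZ,N)=43/3, d(HPZ,S)=15
step 4: merge (FM,HPZ) at d=61/6; branch lengths FM→43/12, HPZ→7/3; new cluster FHMPZ
  updated: d(FHMPZ,J)=68/5, d(FHMPZ,N)=67/5, d(FHMPZ,S)=82/5
step 5: merge (J,S) at d=13; branch lengths J→13/2, S→13/2; new cluster JS
  updated: d(FHMPZ,JS)=15, d(JS,N)=15
step 6: merge (FHMPZ,N) at d=67/5; branch lengths FHMPZ→97/60, N→67/10; new cluster FHMNPZ
  updated: d(FHMNPZ,JS)=15
step 7: merge (FHMNPZ,JS) at d=15; branch lengths FHMNPZ→4/5, JS→1; new cluster FHJMNPSZ
final tree: ((((F:3/2,M:3/2):43/12,((H:1/2,P:1/2):9/4,Z:11/4):7/3):97/60,N:67/10):4/5,(J:13/2,S:13/2):1)
total length: 1141/30

((((F:3/2,M:3/2):43/12,((H:1/2,P:1/2):9/4,Z:11/4):7/3):97/60,N:67/10):4/5,(J:13/2,S:13/2):1)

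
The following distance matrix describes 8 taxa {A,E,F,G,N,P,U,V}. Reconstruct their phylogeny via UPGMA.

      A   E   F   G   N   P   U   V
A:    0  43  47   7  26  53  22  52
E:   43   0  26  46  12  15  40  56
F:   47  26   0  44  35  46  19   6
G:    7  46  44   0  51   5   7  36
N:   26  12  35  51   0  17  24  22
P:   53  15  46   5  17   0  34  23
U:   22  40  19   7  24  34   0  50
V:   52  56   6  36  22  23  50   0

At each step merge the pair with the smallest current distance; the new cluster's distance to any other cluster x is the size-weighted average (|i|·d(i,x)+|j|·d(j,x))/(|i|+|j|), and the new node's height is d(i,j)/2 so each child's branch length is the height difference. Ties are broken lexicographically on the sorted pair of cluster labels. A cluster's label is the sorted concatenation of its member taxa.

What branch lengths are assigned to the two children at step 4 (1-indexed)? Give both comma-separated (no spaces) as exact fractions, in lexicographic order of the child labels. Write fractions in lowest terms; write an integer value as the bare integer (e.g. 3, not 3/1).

31/4,41/4

step 1: merge (G,P) at d=5; branch lengths G→5/2, P→5/2; new cluster GP
  updated: d(A,GP)=30, d(E,GP)=61/2, d(F,GP)=45, d(GP,N)=34, d(GP,U)=41/2, d(GP,V)=59/2
step 2: merge (F,V) at d=6; branch lengths F→3, V→3; new cluster FV
  updated: d(A,FV)=99/2, d(E,FV)=41, d(FV,GP)=149/4, d(FV,N)=57/2, d(FV,U)=69/2
step 3: merge (E,N) at d=12; branch lengths E→6, N→6; new cluster EN
  updated: d(A,EN)=69/2, d(EN,FV)=139/4, d(EN,GP)=129/4, d(EN,U)=32
step 4: merge (GP,U) at d=41/2; branch lengths GP→31/4, U→41/4; new cluster GPU
  updated: d(A,GPU)=82/3, d(EN,GPU)=193/6, d(FV,GPU)=109/3
step 5: merge (A,GPU) at d=82/3; branch lengths A→41/3, GPU→41/12; new cluster AGPU
  updated: d(AGPU,EN)=131/4, d(AGPU,FV)=317/8
step 6: merge (AGPU,EN) at d=131/4; branch lengths AGPU→65/24, EN→83/8; new cluster AEGNPU
  updated: d(AEGNPU,FV)=38
step 7: merge (AEGNPU,FV) at d=38; branch lengths AEGNPU→21/8, FV→16; new cluster AEFGNPUV
final tree: (((A:41/3,((G:5/2,P:5/2):31/4,U:41/4):41/12):65/24,(E:6,N:6):83/8):21/8,(F:3,V:3):16)
total length: 2155/24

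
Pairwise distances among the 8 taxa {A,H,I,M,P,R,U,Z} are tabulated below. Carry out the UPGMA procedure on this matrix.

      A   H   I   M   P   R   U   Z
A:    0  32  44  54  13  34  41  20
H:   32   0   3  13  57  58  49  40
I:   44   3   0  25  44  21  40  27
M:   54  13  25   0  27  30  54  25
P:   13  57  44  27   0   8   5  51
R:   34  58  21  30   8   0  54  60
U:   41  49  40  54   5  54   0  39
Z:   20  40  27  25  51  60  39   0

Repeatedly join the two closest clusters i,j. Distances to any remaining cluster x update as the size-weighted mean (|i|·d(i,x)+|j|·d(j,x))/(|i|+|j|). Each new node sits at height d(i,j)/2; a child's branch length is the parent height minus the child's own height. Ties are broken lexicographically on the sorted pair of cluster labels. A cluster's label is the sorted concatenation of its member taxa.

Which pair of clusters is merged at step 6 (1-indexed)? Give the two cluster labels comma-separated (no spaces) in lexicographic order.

AZ,HIM

1. join H+I (d=3) ⇒ HI; edges |H|=3/2, |I|=3/2
  updated: d(A,HI)=38, d(HI,M)=19, d(HI,P)=101/2, d(HI,R)=79/2, d(HI,U)=89/2, d(HI,Z)=67/2
2. join P+U (d=5) ⇒ PU; edges |P|=5/2, |U|=5/2
  updated: d(A,PU)=27, d(HI,PU)=95/2, d(M,PU)=81/2, d(PU,R)=31, d(PU,Z)=45
3. join HI+M (d=19) ⇒ HIM; edges |HI|=8, |M|=19/2
  updated: d(A,HIM)=130/3, d(HIM,PU)=271/6, d(HIM,R)=109/3, d(HIM,Z)=92/3
4. join A+Z (d=20) ⇒ AZ; edges |A|=10, |Z|=10
  updated: d(AZ,HIM)=37, d(AZ,PU)=36, d(AZ,R)=47
5. join PU+R (d=31) ⇒ PRU; edges |PU|=13, |R|=31/2
  updated: d(AZ,PRU)=119/3, d(HIM,PRU)=380/9
6. join AZ+HIM (d=37) ⇒ AHIMZ; edges |AZ|=17/2, |HIM|=9
  updated: d(AHIMZ,PRU)=206/5
7. join AHIMZ+PRU (d=206/5) ⇒ AHIMPRUZ; edges |AHIMZ|=21/10, |PRU|=51/10
final tree: (((A:10,Z:10):17/2,((H:3/2,I:3/2):8,M:19/2):9):21/10,((P:5/2,U:5/2):13,R:31/2):51/10)
total length: 987/10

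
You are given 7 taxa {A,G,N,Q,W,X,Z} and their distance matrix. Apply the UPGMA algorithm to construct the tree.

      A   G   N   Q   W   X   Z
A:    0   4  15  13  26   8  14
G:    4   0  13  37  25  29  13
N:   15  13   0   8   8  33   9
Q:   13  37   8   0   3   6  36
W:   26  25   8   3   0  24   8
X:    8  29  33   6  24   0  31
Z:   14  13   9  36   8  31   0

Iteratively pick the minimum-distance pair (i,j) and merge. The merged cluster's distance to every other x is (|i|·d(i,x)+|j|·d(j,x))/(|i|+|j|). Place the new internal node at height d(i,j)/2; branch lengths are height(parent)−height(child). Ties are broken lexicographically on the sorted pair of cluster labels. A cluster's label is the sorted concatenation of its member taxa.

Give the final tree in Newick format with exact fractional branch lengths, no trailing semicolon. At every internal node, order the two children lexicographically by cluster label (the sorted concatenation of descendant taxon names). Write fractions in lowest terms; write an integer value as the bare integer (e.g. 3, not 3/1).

1. join Q+W (d=3) ⇒ QW; edges |Q|=3/2, |W|=3/2
  updated: d(A,QW)=39/2, d(G,QW)=31, d(N,QW)=8, d(QW,X)=15, d(QW,Z)=22
2. join A+G (d=4) ⇒ AG; edges |A|=2, |G|=2
  updated: d(AG,N)=14, d(AG,QW)=101/4, d(AG,X)=37/2, d(AG,Z)=27/2
3. join N+QW (d=8) ⇒ NQW; edges |N|=4, |QW|=5/2
  updated: d(AG,NQW)=43/2, d(NQW,X)=21, d(NQW,Z)=53/3
4. join AG+Z (d=27/2) ⇒ AGZ; edges |AG|=19/4, |Z|=27/4
  updated: d(AGZ,NQW)=182/9, d(AGZ,X)=68/3
5. join AGZ+NQW (d=182/9) ⇒ AGNQWZ; edges |AGZ|=121/36, |NQW|=55/9
  updated: d(AGNQWZ,X)=131/6
6. join AGNQWZ+X (d=131/6) ⇒ AGNQWXZ; edges |AGNQWZ|=29/36, |X|=131/12
final tree: ((((A:2,G:2):19/4,Z:27/4):121/36,(N:4,(Q:3/2,W:3/2):5/2):55/9):29/36,X:131/12)
total length: 1663/36

((((A:2,G:2):19/4,Z:27/4):121/36,(N:4,(Q:3/2,W:3/2):5/2):55/9):29/36,X:131/12)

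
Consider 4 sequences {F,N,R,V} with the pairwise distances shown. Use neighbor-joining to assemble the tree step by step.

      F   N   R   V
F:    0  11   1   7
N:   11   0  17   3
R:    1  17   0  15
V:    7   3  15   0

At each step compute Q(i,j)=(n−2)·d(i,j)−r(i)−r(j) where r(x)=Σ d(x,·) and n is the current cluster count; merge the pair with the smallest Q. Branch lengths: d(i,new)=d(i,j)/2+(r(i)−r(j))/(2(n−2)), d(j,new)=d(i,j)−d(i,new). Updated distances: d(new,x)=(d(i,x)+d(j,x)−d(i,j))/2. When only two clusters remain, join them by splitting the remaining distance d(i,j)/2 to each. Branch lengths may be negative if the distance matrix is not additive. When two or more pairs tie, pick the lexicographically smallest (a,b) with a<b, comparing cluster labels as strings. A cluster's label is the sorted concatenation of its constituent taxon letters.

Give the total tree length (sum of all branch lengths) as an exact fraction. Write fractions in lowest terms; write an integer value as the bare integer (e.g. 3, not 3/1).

iteration 1: select F,R (d=1, Q=-50); attach at lengths (-3, 4); label the merged cluster FR
  updated: d(FR,N)=27/2, d(FR,V)=21/2
iteration 2: select FR,N (d=27/2, Q=-27); attach at lengths (21/2, 3); label the merged cluster FNR
  updated: d(FNR,V)=0
iteration 3: select FNR,V (d=0); attach at lengths (0, 0); label the merged cluster FNRV
final tree: (((F:-3,R:4):21/2,N:3):0,V:0)
total length: 29/2

29/2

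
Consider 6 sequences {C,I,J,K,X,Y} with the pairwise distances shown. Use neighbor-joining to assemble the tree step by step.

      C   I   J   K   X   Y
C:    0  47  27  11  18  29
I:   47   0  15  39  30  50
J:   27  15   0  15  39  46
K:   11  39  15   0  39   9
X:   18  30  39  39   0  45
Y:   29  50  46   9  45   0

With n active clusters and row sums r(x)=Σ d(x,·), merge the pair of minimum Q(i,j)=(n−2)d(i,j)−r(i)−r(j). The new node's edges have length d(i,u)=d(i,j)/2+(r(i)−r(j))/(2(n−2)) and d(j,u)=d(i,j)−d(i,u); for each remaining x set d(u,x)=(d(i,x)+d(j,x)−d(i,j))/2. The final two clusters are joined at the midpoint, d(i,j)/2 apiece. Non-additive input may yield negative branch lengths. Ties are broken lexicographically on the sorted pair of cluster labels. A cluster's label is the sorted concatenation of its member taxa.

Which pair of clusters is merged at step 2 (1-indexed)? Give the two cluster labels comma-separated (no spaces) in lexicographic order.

1. join I+J (d=15, Q=-263) ⇒ IJ; edges |I|=99/8, |J|=21/8
  updated: d(C,IJ)=59/2, d(IJ,K)=39/2, d(IJ,X)=27, d(IJ,Y)=81/2
2. join K+Y (d=9, Q=-175) ⇒ KY; edges |K|=-3, |Y|=12
  updated: d(C,KY)=31/2, d(IJ,KY)=51/2, d(KY,X)=75/2
3. join C+KY (d=31/2, Q=-221/2) ⇒ CKY; edges |C|=31/8, |KY|=93/8
  updated: d(CKY,IJ)=79/4, d(CKY,X)=20
4. join CKY+IJ (d=79/4, Q=-267/4) ⇒ CIJKY; edges |CKY|=51/8, |IJ|=107/8
  updated: d(CIJKY,X)=109/8
5. join CIJKY+X (d=109/8) ⇒ CIJKXY; edges |CIJKY|=109/16, |X|=109/16
final tree: (((C:31/8,(K:-3,Y:12):93/8):51/8,(I:99/8,J:21/8):107/8):109/16,X:109/16)
total length: 583/8

K,Y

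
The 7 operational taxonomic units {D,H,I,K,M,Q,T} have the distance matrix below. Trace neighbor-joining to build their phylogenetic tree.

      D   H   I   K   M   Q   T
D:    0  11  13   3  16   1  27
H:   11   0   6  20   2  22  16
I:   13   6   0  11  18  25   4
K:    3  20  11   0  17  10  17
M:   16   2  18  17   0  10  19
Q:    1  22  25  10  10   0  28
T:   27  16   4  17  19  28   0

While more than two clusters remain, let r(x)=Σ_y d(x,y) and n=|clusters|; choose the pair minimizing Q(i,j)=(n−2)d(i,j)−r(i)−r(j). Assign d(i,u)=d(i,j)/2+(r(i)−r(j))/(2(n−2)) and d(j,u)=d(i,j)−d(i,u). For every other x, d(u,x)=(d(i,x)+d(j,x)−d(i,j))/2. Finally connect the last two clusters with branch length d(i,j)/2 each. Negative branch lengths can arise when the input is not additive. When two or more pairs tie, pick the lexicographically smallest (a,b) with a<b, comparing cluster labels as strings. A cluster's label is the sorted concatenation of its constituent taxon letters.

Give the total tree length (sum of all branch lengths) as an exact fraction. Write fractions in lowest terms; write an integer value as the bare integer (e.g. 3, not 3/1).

1. join I+T (d=4, Q=-168) ⇒ IT; edges |I|=-7/5, |T|=27/5
  updated: d(D,IT)=18, d(H,IT)=9, d(IT,K)=12, d(IT,M)=33/2, d(IT,Q)=49/2
2. join H+M (d=2, Q=-235/2) ⇒ HM; edges |H|=21/16, |M|=11/16
  updated: d(D,HM)=25/2, d(HM,IT)=47/4, d(HM,K)=35/2, d(HM,Q)=15
3. join HM+IT (d=47/4, Q=-351/4) ⇒ HIMT; edges |HM|=103/24, |IT|=179/24
  updated: d(D,HIMT)=75/8, d(HIMT,K)=71/8, d(HIMT,Q)=111/8
4. join D+Q (d=1, Q=-145/4) ⇒ DQ; edges |D|=-19/8, |Q|=27/8
  updated: d(DQ,HIMT)=89/8, d(DQ,K)=6
5. join DQ+HIMT (d=89/8, Q=-26) ⇒ DHIMQT; edges |DQ|=33/8, |HIMT|=7
  updated: d(DHIMQT,K)=15/8
6. join DHIMQT+K (d=15/8) ⇒ DHIKMQT; edges |DHIMQT|=15/16, |K|=15/16
final tree: (((D:-19/8,Q:27/8):33/8,((H:21/16,M:11/16):103/24,(I:-7/5,T:27/5):179/24):7):15/16,K:15/16)
total length: 127/4

127/4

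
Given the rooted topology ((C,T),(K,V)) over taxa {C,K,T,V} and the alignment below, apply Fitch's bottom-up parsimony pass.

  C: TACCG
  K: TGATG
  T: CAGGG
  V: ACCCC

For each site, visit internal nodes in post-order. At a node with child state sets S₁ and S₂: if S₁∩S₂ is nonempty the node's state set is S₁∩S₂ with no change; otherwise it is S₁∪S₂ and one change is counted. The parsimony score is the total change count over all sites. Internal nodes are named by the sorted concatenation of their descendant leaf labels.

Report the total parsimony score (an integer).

CT@0: {T} ∪ {C} = {C,T} (union, +1)
KV@0: {T} ∪ {A} = {A,T} (union, +1)
CKTV@0: {C,T} ∩ {A,T} = {T} (intersection, +0)
CT@1: {A} ∩ {A} = {A} (intersection, +0)
KV@1: {G} ∪ {C} = {C,G} (union, +1)
CKTV@1: {A} ∪ {C,G} = {A,C,G} (union, +1)
CT@2: {C} ∪ {G} = {C,G} (union, +1)
KV@2: {A} ∪ {C} = {A,C} (union, +1)
CKTV@2: {C,G} ∩ {A,C} = {C} (intersection, +0)
CT@3: {C} ∪ {G} = {C,G} (union, +1)
KV@3: {T} ∪ {C} = {C,T} (union, +1)
CKTV@3: {C,G} ∩ {C,T} = {C} (intersection, +0)
CT@4: {G} ∩ {G} = {G} (intersection, +0)
KV@4: {G} ∪ {C} = {C,G} (union, +1)
CKTV@4: {G} ∩ {C,G} = {G} (intersection, +0)
per-site changes: [2, 2, 2, 2, 1]; total = 9

9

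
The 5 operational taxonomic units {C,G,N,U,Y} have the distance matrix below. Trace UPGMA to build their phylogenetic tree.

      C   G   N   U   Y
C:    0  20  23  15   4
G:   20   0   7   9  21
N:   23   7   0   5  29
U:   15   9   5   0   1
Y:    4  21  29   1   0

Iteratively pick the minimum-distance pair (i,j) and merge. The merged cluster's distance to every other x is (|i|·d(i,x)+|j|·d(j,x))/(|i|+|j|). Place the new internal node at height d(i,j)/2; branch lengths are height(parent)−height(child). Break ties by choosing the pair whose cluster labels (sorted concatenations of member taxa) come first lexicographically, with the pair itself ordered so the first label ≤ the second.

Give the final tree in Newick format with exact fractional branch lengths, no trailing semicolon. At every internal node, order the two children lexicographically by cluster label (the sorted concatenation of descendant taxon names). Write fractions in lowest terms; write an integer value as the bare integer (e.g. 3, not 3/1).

step 1: merge (U,Y) at d=1; branch lengths U→1/2, Y→1/2; new cluster UY
  updated: d(C,UY)=19/2, d(G,UY)=15, d(N,UY)=17
step 2: merge (G,N) at d=7; branch lengths G→7/2, N→7/2; new cluster GN
  updated: d(C,GN)=43/2, d(GN,UY)=16
step 3: merge (C,UY) at d=19/2; branch lengths C→19/4, UY→17/4; new cluster CUY
  updated: d(CUY,GN)=107/6
step 4: merge (CUY,GN) at d=107/6; branch lengths CUY→25/6, GN→65/12; new cluster CGNUY
final tree: ((C:19/4,(U:1/2,Y:1/2):17/4):25/6,(G:7/2,N:7/2):65/12)
total length: 319/12

((C:19/4,(U:1/2,Y:1/2):17/4):25/6,(G:7/2,N:7/2):65/12)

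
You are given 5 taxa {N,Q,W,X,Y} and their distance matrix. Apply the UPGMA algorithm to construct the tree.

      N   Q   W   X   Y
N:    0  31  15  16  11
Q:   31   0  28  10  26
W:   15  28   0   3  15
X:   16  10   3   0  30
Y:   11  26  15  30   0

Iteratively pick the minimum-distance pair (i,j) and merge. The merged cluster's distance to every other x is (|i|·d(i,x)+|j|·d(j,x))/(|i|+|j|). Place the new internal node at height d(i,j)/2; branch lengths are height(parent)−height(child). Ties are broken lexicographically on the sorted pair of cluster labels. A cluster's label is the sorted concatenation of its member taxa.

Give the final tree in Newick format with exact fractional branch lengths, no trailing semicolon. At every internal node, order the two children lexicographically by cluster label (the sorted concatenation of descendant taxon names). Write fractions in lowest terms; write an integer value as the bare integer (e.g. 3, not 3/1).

(((N:11/2,Y:11/2):4,(W:3/2,X:3/2):8):19/8,Q:95/8)

1. join W+X (d=3) ⇒ WX; edges |W|=3/2, |X|=3/2
  updated: d(N,WX)=31/2, d(Q,WX)=19, d(WX,Y)=45/2
2. join N+Y (d=11) ⇒ NY; edges |N|=11/2, |Y|=11/2
  updated: d(NY,Q)=57/2, d(NY,WX)=19
3. join NY+WX (d=19) ⇒ NWXY; edges |NY|=4, |WX|=8
  updated: d(NWXY,Q)=95/4
4. join NWXY+Q (d=95/4) ⇒ NQWXY; edges |NWXY|=19/8, |Q|=95/8
final tree: (((N:11/2,Y:11/2):4,(W:3/2,X:3/2):8):19/8,Q:95/8)
total length: 161/4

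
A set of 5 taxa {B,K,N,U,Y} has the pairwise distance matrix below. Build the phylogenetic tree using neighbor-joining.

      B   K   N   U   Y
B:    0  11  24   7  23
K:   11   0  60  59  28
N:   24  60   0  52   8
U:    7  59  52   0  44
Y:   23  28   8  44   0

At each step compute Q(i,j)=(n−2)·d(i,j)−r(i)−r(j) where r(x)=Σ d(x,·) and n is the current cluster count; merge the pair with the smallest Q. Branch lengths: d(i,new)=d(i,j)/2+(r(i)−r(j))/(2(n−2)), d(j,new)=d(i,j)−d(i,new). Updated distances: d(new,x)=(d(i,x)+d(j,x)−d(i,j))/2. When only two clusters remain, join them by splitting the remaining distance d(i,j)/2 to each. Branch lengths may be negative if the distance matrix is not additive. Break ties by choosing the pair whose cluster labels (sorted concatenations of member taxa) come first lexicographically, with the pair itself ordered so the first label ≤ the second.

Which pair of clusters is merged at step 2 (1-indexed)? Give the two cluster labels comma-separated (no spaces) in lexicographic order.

B,U

step 1: merge (N,Y) at d=8, Q=-223; branch lengths N→65/6, Y→-17/6; new cluster NY
  updated: d(B,NY)=39/2, d(K,NY)=40, d(NY,U)=44
step 2: merge (B,U) at d=7, Q=-267/2; branch lengths B→-117/8, U→173/8; new cluster BU
  updated: d(BU,K)=63/2, d(BU,NY)=113/4
step 3: merge (BU,K) at d=63/2, Q=-399/4; branch lengths BU→79/8, K→173/8; new cluster BKU
  updated: d(BKU,NY)=147/8
step 4: merge (BKU,NY) at d=147/8; branch lengths BKU→147/16, NY→147/16; new cluster BKNUY
final tree: (((B:-117/8,U:173/8):79/8,K:173/8):147/16,(N:65/6,Y:-17/6):147/16)
total length: 519/8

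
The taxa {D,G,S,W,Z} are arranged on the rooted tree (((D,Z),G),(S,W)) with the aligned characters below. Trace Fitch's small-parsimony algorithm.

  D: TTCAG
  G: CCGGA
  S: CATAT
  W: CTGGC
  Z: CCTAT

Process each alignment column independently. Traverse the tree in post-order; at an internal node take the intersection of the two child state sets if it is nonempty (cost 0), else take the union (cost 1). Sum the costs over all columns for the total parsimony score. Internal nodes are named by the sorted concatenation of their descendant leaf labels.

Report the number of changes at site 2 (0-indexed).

3

site 0, node DZ: D={T} ∪ Z={C} → {C,T} (+1)
site 0, node DGZ: DZ={C,T} ∩ G={C} → {C} (+0)
site 0, node SW: S={C} ∩ W={C} → {C} (+0)
site 0, node DGSWZ: DGZ={C} ∩ SW={C} → {C} (+0)
site 1, node DZ: D={T} ∪ Z={C} → {C,T} (+1)
site 1, node DGZ: DZ={C,T} ∩ G={C} → {C} (+0)
site 1, node SW: S={A} ∪ W={T} → {A,T} (+1)
site 1, node DGSWZ: DGZ={C} ∪ SW={A,T} → {A,C,T} (+1)
site 2, node DZ: D={C} ∪ Z={T} → {C,T} (+1)
site 2, node DGZ: DZ={C,T} ∪ G={G} → {C,G,T} (+1)
site 2, node SW: S={T} ∪ W={G} → {G,T} (+1)
site 2, node DGSWZ: DGZ={C,G,T} ∩ SW={G,T} → {G,T} (+0)
site 3, node DZ: D={A} ∩ Z={A} → {A} (+0)
site 3, node DGZ: DZ={A} ∪ G={G} → {A,G} (+1)
site 3, node SW: S={A} ∪ W={G} → {A,G} (+1)
site 3, node DGSWZ: DGZ={A,G} ∩ SW={A,G} → {A,G} (+0)
site 4, node DZ: D={G} ∪ Z={T} → {G,T} (+1)
site 4, node DGZ: DZ={G,T} ∪ G={A} → {A,G,T} (+1)
site 4, node SW: S={T} ∪ W={C} → {C,T} (+1)
site 4, node DGSWZ: DGZ={A,G,T} ∩ SW={C,T} → {T} (+0)
per-site changes: [1, 3, 3, 2, 3]; total = 12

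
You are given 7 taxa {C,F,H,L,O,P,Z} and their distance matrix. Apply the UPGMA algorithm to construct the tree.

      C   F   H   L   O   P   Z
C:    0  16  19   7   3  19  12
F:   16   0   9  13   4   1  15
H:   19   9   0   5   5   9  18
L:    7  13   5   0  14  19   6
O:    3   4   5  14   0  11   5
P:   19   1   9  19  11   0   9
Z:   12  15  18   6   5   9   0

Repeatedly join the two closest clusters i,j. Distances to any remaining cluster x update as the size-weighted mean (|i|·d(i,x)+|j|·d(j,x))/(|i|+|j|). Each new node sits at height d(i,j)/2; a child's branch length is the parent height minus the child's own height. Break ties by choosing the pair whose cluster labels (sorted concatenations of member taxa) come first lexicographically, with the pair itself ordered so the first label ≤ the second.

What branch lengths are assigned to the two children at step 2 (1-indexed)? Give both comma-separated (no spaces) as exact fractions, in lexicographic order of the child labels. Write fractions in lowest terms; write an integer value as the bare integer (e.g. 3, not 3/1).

1. join F+P (d=1) ⇒ FP; edges |F|=1/2, |P|=1/2
  updated: d(C,FP)=35/2, d(FP,H)=9, d(FP,L)=16, d(FP,O)=15/2, d(FP,Z)=12
2. join C+O (d=3) ⇒ CO; edges |C|=3/2, |O|=3/2
  updated: d(CO,FP)=25/2, d(CO,H)=12, d(CO,L)=21/2, d(CO,Z)=17/2
3. join H+L (d=5) ⇒ HL; edges |H|=5/2, |L|=5/2
  updated: d(CO,HL)=45/4, d(FP,HL)=25/2, d(HL,Z)=12
4. join CO+Z (d=17/2) ⇒ COZ; edges |CO|=11/4, |Z|=17/4
  updated: d(COZ,FP)=37/3, d(COZ,HL)=23/2
5. join COZ+HL (d=23/2) ⇒ CHLOZ; edges |COZ|=3/2, |HL|=13/4
  updated: d(CHLOZ,FP)=62/5
6. join CHLOZ+FP (d=62/5) ⇒ CFHLOPZ; edges |CHLOZ|=9/20, |FP|=57/10
final tree: ((((C:3/2,O:3/2):11/4,Z:17/4):3/2,(H:5/2,L:5/2):13/4):9/20,(F:1/2,P:1/2):57/10)
total length: 269/10

3/2,3/2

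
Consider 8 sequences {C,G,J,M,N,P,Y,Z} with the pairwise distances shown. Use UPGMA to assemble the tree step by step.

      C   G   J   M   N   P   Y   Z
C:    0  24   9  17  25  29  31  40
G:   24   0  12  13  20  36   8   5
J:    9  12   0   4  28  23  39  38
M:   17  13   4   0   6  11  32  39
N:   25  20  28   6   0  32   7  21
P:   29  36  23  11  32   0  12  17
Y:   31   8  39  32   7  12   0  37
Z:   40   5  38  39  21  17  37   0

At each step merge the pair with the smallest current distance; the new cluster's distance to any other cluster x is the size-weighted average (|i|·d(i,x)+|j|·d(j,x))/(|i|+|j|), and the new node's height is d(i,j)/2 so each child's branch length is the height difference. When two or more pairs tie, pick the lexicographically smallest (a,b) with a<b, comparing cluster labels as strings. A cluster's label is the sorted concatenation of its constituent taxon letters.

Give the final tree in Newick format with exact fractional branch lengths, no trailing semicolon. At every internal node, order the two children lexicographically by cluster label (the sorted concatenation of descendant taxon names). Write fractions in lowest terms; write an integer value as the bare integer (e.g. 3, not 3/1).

1. join J+M (d=4) ⇒ JM; edges |J|=2, |M|=2
  updated: d(C,JM)=13, d(G,JM)=25/2, d(JM,N)=17, d(JM,P)=17, d(JM,Y)=71/2, d(JM,Z)=77/2
2. join G+Z (d=5) ⇒ GZ; edges |G|=5/2, |Z|=5/2
  updated: d(C,GZ)=32, d(GZ,JM)=51/2, d(GZ,N)=41/2, d(GZ,P)=53/2, d(GZ,Y)=45/2
3. join N+Y (d=7) ⇒ NY; edges |N|=7/2, |Y|=7/2
  updated: d(C,NY)=28, d(GZ,NY)=43/2, d(JM,NY)=105/4, d(NY,P)=22
4. join C+JM (d=13) ⇒ CJM; edges |C|=13/2, |JM|=9/2
  updated: d(CJM,GZ)=83/3, d(CJM,NY)=161/6, d(CJM,P)=21
5. join CJM+P (d=21) ⇒ CJMP; edges |CJM|=4, |P|=21/2
  updated: d(CJMP,GZ)=219/8, d(CJMP,NY)=205/8
6. join GZ+NY (d=43/2) ⇒ GNYZ; edges |GZ|=33/4, |NY|=29/4
  updated: d(CJMP,GNYZ)=53/2
7. join CJMP+GNYZ (d=53/2) ⇒ CGJMNPYZ; edges |CJMP|=11/4, |GNYZ|=5/2
final tree: (((C:13/2,(J:2,M:2):9/2):4,P:21/2):11/4,((G:5/2,Z:5/2):33/4,(N:7/2,Y:7/2):29/4):5/2)
total length: 249/4

(((C:13/2,(J:2,M:2):9/2):4,P:21/2):11/4,((G:5/2,Z:5/2):33/4,(N:7/2,Y:7/2):29/4):5/2)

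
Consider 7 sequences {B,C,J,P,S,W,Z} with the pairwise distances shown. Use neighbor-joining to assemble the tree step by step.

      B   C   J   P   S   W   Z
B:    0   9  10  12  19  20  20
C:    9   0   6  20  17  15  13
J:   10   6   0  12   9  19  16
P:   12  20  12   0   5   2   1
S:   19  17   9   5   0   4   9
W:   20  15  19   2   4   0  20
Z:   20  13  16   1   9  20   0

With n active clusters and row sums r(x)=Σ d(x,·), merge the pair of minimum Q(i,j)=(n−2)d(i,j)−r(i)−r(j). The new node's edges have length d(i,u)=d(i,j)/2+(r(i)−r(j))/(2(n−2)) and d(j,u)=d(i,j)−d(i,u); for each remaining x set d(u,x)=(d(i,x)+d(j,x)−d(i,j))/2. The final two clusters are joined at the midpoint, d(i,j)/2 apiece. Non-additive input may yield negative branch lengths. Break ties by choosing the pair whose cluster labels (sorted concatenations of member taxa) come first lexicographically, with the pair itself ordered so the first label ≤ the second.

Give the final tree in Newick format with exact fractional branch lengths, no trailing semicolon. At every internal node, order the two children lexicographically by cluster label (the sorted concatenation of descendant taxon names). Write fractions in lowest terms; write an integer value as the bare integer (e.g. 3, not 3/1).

step 1: merge (P,Z) at d=1, Q=-126; branch lengths P→-11/5, Z→16/5; new cluster PZ
  updated: d(B,PZ)=31/2, d(C,PZ)=16, d(J,PZ)=27/2, d(PZ,S)=13/2, d(PZ,W)=21/2
step 2: merge (S,W) at d=4, Q=-108; branch lengths S→3/8, W→29/8; new cluster SW
  updated: d(B,SW)=35/2, d(C,SW)=14, d(J,SW)=12, d(PZ,SW)=13/2
step 3: merge (PZ,SW) at d=13/2, Q=-82; branch lengths PZ→7/2, SW→3; new cluster PSWZ
  updated: d(B,PSWZ)=53/4, d(C,PSWZ)=47/4, d(J,PSWZ)=19/2
step 4: merge (B,C) at d=9, Q=-41; branch lengths B→47/8, C→25/8; new cluster BC
  updated: d(BC,J)=7/2, d(BC,PSWZ)=8
step 5: merge (BC,J) at d=7/2, Q=-21; branch lengths BC→1, J→5/2; new cluster BCJ
  updated: d(BCJ,PSWZ)=7
step 6: merge (BCJ,PSWZ) at d=7; branch lengths BCJ→7/2, PSWZ→7/2; new cluster BCJPSWZ
final tree: (((B:47/8,C:25/8):1,J:5/2):7/2,((P:-11/5,Z:16/5):7/2,(S:3/8,W:29/8):3):7/2)
total length: 31

(((B:47/8,C:25/8):1,J:5/2):7/2,((P:-11/5,Z:16/5):7/2,(S:3/8,W:29/8):3):7/2)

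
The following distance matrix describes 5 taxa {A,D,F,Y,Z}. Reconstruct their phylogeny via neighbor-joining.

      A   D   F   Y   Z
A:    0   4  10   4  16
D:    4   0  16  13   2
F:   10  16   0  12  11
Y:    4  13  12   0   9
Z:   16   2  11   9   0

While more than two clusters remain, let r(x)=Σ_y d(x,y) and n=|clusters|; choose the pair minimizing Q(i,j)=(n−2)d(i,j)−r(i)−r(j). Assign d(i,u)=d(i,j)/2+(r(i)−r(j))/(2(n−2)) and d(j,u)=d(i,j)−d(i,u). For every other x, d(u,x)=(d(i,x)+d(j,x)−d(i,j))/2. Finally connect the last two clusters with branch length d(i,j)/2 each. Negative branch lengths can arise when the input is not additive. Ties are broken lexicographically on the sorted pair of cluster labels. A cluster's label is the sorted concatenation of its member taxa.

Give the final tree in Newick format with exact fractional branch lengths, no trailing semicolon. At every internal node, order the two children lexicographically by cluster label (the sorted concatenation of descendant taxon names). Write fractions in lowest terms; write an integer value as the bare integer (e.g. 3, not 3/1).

iteration 1: select D,Z (d=2, Q=-67); attach at lengths (1/2, 3/2); label the merged cluster DZ
  updated: d(A,DZ)=9, d(DZ,F)=25/2, d(DZ,Y)=10
iteration 2: select A,Y (d=4, Q=-41); attach at lengths (5/4, 11/4); label the merged cluster AY
  updated: d(AY,DZ)=15/2, d(AY,F)=9
iteration 3: select AY,DZ (d=15/2, Q=-29); attach at lengths (2, 11/2); label the merged cluster ADYZ
  updated: d(ADYZ,F)=7
iteration 4: select ADYZ,F (d=7); attach at lengths (7/2, 7/2); label the merged cluster ADFYZ
final tree: (((A:5/4,Y:11/4):2,(D:1/2,Z:3/2):11/2):7/2,F:7/2)
total length: 41/2

(((A:5/4,Y:11/4):2,(D:1/2,Z:3/2):11/2):7/2,F:7/2)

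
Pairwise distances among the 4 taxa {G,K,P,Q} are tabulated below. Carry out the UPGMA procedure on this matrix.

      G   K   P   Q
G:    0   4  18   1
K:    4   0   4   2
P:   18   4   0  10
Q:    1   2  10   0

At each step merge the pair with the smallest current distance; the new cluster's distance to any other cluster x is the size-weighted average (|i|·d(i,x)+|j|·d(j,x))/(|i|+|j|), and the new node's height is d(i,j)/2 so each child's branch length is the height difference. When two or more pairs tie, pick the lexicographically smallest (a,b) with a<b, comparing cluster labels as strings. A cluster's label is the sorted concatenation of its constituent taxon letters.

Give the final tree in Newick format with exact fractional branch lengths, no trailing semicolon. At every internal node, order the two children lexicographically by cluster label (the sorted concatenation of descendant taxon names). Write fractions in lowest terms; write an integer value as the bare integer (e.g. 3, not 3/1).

iteration 1: select G,Q (d=1); attach at lengths (1/2, 1/2); label the merged cluster GQ
  updated: d(GQ,K)=3, d(GQ,P)=14
iteration 2: select GQ,K (d=3); attach at lengths (1, 3/2); label the merged cluster GKQ
  updated: d(GKQ,P)=32/3
iteration 3: select GKQ,P (d=32/3); attach at lengths (23/6, 16/3); label the merged cluster GKPQ
final tree: (((G:1/2,Q:1/2):1,K:3/2):23/6,P:16/3)
total length: 38/3

(((G:1/2,Q:1/2):1,K:3/2):23/6,P:16/3)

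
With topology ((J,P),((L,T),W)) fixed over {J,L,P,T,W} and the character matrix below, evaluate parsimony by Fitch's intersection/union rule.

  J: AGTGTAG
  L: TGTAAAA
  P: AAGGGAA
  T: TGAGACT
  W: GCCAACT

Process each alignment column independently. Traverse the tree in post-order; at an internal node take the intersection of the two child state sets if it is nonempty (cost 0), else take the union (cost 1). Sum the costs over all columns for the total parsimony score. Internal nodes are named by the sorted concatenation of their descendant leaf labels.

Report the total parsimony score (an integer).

16

[col 0] JP: children J:{A}, P:{A} ∩→ {A}; cost 0
[col 0] LT: children L:{T}, T:{T} ∩→ {T}; cost 0
[col 0] LTW: children LT:{T}, W:{G} ∪→ {G,T}; cost 1
[col 0] JLPTW: children JP:{A}, LTW:{G,T} ∪→ {A,G,T}; cost 1
[col 1] JP: children J:{G}, P:{A} ∪→ {A,G}; cost 1
[col 1] LT: children L:{G}, T:{G} ∩→ {G}; cost 0
[col 1] LTW: children LT:{G}, W:{C} ∪→ {C,G}; cost 1
[col 1] JLPTW: children JP:{A,G}, LTW:{C,G} ∩→ {G}; cost 0
[col 2] JP: children J:{T}, P:{G} ∪→ {G,T}; cost 1
[col 2] LT: children L:{T}, T:{A} ∪→ {A,T}; cost 1
[col 2] LTW: children LT:{A,T}, W:{C} ∪→ {A,C,T}; cost 1
[col 2] JLPTW: children JP:{G,T}, LTW:{A,C,T} ∩→ {T}; cost 0
[col 3] JP: children J:{G}, P:{G} ∩→ {G}; cost 0
[col 3] LT: children L:{A}, T:{G} ∪→ {A,G}; cost 1
[col 3] LTW: children LT:{A,G}, W:{A} ∩→ {A}; cost 0
[col 3] JLPTW: children JP:{G}, LTW:{A} ∪→ {A,G}; cost 1
[col 4] JP: children J:{T}, P:{G} ∪→ {G,T}; cost 1
[col 4] LT: children L:{A}, T:{A} ∩→ {A}; cost 0
[col 4] LTW: children LT:{A}, W:{A} ∩→ {A}; cost 0
[col 4] JLPTW: children JP:{G,T}, LTW:{A} ∪→ {A,G,T}; cost 1
[col 5] JP: children J:{A}, P:{A} ∩→ {A}; cost 0
[col 5] LT: children L:{A}, T:{C} ∪→ {A,C}; cost 1
[col 5] LTW: children LT:{A,C}, W:{C} ∩→ {C}; cost 0
[col 5] JLPTW: children JP:{A}, LTW:{C} ∪→ {A,C}; cost 1
[col 6] JP: children J:{G}, P:{A} ∪→ {A,G}; cost 1
[col 6] LT: children L:{A}, T:{T} ∪→ {A,T}; cost 1
[col 6] LTW: children LT:{A,T}, W:{T} ∩→ {T}; cost 0
[col 6] JLPTW: children JP:{A,G}, LTW:{T} ∪→ {A,G,T}; cost 1
per-site changes: [2, 2, 3, 2, 2, 2, 3]; total = 16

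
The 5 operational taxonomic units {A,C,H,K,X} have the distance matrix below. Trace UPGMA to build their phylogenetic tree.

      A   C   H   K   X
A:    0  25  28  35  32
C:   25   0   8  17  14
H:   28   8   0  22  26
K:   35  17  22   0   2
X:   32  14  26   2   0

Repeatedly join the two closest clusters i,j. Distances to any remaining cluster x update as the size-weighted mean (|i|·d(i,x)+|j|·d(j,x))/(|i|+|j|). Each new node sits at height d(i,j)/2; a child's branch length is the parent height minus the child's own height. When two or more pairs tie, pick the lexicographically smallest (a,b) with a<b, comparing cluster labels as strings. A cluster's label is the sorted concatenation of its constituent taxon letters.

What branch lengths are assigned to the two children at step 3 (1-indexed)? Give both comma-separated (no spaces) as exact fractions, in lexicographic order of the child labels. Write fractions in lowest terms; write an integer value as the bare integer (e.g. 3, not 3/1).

47/8,71/8

1. join K+X (d=2) ⇒ KX; edges |K|=1, |X|=1
  updated: d(A,KX)=67/2, d(C,KX)=31/2, d(H,KX)=24
2. join C+H (d=8) ⇒ CH; edges |C|=4, |H|=4
  updated: d(A,CH)=53/2, d(CH,KX)=79/4
3. join CH+KX (d=79/4) ⇒ CHKX; edges |CH|=47/8, |KX|=71/8
  updated: d(A,CHKX)=30
4. join A+CHKX (d=30) ⇒ ACHKX; edges |A|=15, |CHKX|=41/8
final tree: (A:15,((C:4,H:4):47/8,(K:1,X:1):71/8):41/8)
total length: 359/8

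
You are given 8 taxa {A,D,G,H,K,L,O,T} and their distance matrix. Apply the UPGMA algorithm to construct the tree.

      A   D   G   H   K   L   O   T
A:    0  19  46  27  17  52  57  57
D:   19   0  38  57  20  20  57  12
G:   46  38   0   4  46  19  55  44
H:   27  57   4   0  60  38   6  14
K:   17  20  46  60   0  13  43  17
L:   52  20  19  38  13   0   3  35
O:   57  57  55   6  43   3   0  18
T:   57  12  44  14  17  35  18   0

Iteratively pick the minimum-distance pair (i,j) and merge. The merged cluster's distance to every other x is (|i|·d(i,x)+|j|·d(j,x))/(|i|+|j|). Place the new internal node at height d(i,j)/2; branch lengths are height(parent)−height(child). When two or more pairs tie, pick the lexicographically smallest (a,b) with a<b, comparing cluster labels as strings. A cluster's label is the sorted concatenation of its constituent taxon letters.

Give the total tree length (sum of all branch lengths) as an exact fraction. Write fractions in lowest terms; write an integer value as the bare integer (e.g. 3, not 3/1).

1377/16

step 1: merge (L,O) at d=3; branch lengths L→3/2, O→3/2; new cluster LO
  updated: d(A,LO)=109/2, d(D,LO)=77/2, d(G,LO)=37, d(H,LO)=22, d(K,LO)=28, d(LO,T)=53/2
step 2: merge (G,H) at d=4; branch lengths G→2, H→2; new cluster GH
  updated: d(A,GH)=73/2, d(D,GH)=95/2, d(GH,K)=53, d(GH,LO)=59/2, d(GH,T)=29
step 3: merge (D,T) at d=12; branch lengths D→6, T→6; new cluster DT
  updated: d(A,DT)=38, d(DT,GH)=153/4, d(DT,K)=37/2, d(DT,LO)=65/2
step 4: merge (A,K) at d=17; branch lengths A→17/2, K→17/2; new cluster AK
  updated: d(AK,DT)=113/4, d(AK,GH)=179/4, d(AK,LO)=165/4
step 5: merge (AK,DT) at d=113/4; branch lengths AK→45/8, DT→65/8; new cluster ADKT
  updated: d(ADKT,GH)=83/2, d(ADKT,LO)=295/8
step 6: merge (GH,LO) at d=59/2; branch lengths GH→51/4, LO→53/4; new cluster GHLO
  updated: d(ADKT,GHLO)=627/16
step 7: merge (ADKT,GHLO) at d=627/16; branch lengths ADKT→175/32, GHLO→155/32; new cluster ADGHKLOT
final tree: (((A:17/2,K:17/2):45/8,(D:6,T:6):65/8):175/32,((G:2,H:2):51/4,(L:3/2,O:3/2):53/4):155/32)
total length: 1377/16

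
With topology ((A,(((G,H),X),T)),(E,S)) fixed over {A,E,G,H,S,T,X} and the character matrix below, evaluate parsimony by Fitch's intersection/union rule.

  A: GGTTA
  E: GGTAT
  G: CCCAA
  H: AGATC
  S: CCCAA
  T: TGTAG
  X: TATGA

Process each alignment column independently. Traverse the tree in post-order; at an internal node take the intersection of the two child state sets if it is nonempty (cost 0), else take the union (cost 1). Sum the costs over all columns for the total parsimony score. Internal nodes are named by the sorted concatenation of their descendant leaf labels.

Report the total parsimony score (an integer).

[col 0] GH: children G:{C}, H:{A} ∪→ {A,C}; cost 1
[col 0] GHX: children GH:{A,C}, X:{T} ∪→ {A,C,T}; cost 1
[col 0] GHTX: children GHX:{A,C,T}, T:{T} ∩→ {T}; cost 0
[col 0] AGHTX: children A:{G}, GHTX:{T} ∪→ {G,T}; cost 1
[col 0] ES: children E:{G}, S:{C} ∪→ {C,G}; cost 1
[col 0] AEGHSTX: children AGHTX:{G,T}, ES:{C,G} ∩→ {G}; cost 0
[col 1] GH: children G:{C}, H:{G} ∪→ {C,G}; cost 1
[col 1] GHX: children GH:{C,G}, X:{A} ∪→ {A,C,G}; cost 1
[col 1] GHTX: children GHX:{A,C,G}, T:{G} ∩→ {G}; cost 0
[col 1] AGHTX: children A:{G}, GHTX:{G} ∩→ {G}; cost 0
[col 1] ES: children E:{G}, S:{C} ∪→ {C,G}; cost 1
[col 1] AEGHSTX: children AGHTX:{G}, ES:{C,G} ∩→ {G}; cost 0
[col 2] GH: children G:{C}, H:{A} ∪→ {A,C}; cost 1
[col 2] GHX: children GH:{A,C}, X:{T} ∪→ {A,C,T}; cost 1
[col 2] GHTX: children GHX:{A,C,T}, T:{T} ∩→ {T}; cost 0
[col 2] AGHTX: children A:{T}, GHTX:{T} ∩→ {T}; cost 0
[col 2] ES: children E:{T}, S:{C} ∪→ {C,T}; cost 1
[col 2] AEGHSTX: children AGHTX:{T}, ES:{C,T} ∩→ {T}; cost 0
[col 3] GH: children G:{A}, H:{T} ∪→ {A,T}; cost 1
[col 3] GHX: children GH:{A,T}, X:{G} ∪→ {A,G,T}; cost 1
[col 3] GHTX: children GHX:{A,G,T}, T:{A} ∩→ {A}; cost 0
[col 3] AGHTX: children A:{T}, GHTX:{A} ∪→ {A,T}; cost 1
[col 3] ES: children E:{A}, S:{A} ∩→ {A}; cost 0
[col 3] AEGHSTX: children AGHTX:{A,T}, ES:{A} ∩→ {A}; cost 0
[col 4] GH: children G:{A}, H:{C} ∪→ {A,C}; cost 1
[col 4] GHX: children GH:{A,C}, X:{A} ∩→ {A}; cost 0
[col 4] GHTX: children GHX:{A}, T:{G} ∪→ {A,G}; cost 1
[col 4] AGHTX: children A:{A}, GHTX:{A,G} ∩→ {A}; cost 0
[col 4] ES: children E:{T}, S:{A} ∪→ {A,T}; cost 1
[col 4] AEGHSTX: children AGHTX:{A}, ES:{A,T} ∩→ {A}; cost 0
per-site changes: [4, 3, 3, 3, 3]; total = 16

16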